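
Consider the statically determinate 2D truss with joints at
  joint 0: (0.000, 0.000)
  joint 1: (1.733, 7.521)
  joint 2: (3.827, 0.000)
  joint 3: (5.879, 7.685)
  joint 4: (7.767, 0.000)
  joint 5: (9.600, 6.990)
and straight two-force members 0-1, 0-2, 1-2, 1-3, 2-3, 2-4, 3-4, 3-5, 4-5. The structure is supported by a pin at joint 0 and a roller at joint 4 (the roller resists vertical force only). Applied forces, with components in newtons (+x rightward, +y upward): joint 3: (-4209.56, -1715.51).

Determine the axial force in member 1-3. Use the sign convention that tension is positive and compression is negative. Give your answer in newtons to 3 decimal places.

-2307.981

N=6 nodes, M=9 members, R=3 reactions → 2N=12, M+R=12
member 0 (0-1): L=7.7181, (cx,cy)=(0.2245,0.9745)
member 1 (0-2): L=3.8270, (cx,cy)=(1.0000,0.0000)
member 2 (1-2): L=7.8071, (cx,cy)=(0.2682,-0.9634)
member 3 (1-3): L=4.1492, (cx,cy)=(0.9992,0.0395)
member 4 (2-3): L=7.9542, (cx,cy)=(0.2580,0.9662)
member 5 (2-4): L=3.9400, (cx,cy)=(1.0000,0.0000)
member 6 (3-4): L=7.9135, (cx,cy)=(0.2386,-0.9711)
member 7 (3-5): L=3.7853, (cx,cy)=(0.9830,-0.1836)
member 8 (4-5): L=7.2263, (cx,cy)=(0.2537,0.9673)
solve A·x = −loads:
  F[0-1] = -4702.1919 N (compression)
  F[0-2] = -3153.7403 N (compression)
  F[1-2] = +4661.7138 N (tension)
  F[1-3] = -2307.9814 N (compression)
  F[2-3] = -4648.2358 N (compression)
  F[2-4] = -704.2506 N (compression)
  F[3-4] = +2951.8538 N (tension)
  F[3-5] = -0.0000 N (compression)
  F[4-5] = +0.0000 N (tension)
  Rx@0 = +4209.5600 N
  Ry@0 = +4582.1233 N
  Ry@4 = -2866.6133 N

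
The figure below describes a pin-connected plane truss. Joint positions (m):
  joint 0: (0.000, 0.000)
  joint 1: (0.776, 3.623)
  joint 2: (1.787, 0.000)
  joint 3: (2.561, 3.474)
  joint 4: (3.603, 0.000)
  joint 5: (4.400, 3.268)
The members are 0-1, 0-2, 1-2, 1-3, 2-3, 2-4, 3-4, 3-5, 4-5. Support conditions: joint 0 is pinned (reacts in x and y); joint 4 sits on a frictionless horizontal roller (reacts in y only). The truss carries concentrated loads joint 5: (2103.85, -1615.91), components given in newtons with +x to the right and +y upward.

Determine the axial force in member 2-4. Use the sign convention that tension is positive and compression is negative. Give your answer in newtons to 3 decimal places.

N=6 nodes, M=9 members, R=3 reactions → 2N=12, M+R=12
member 0 (0-1): L=3.7052, (cx,cy)=(0.2094,0.9778)
member 1 (0-2): L=1.7870, (cx,cy)=(1.0000,0.0000)
member 2 (1-2): L=3.7614, (cx,cy)=(0.2688,-0.9632)
member 3 (1-3): L=1.7912, (cx,cy)=(0.9965,-0.0832)
member 4 (2-3): L=3.5592, (cx,cy)=(0.2175,0.9761)
member 5 (2-4): L=1.8160, (cx,cy)=(1.0000,0.0000)
member 6 (3-4): L=3.6269, (cx,cy)=(0.2873,-0.9578)
member 7 (3-5): L=1.8505, (cx,cy)=(0.9938,-0.1113)
member 8 (4-5): L=3.3638, (cx,cy)=(0.2369,0.9715)
solve A·x = −loads:
  F[0-1] = +2317.0724 N (tension)
  F[0-2] = +1618.5695 N (tension)
  F[1-2] = -2451.4016 N (compression)
  F[1-3] = +1148.1518 N (tension)
  F[2-3] = +2419.0865 N (tension)
  F[2-4] = +433.6086 N (tension)
  F[3-4] = -2649.7667 N (compression)
  F[3-5] = +2446.7198 N (tension)
  F[4-5] = -1382.9164 N (compression)
  Rx@0 = -2103.8500 N
  Ry@0 = -2265.6847 N
  Ry@4 = +3881.5947 N

433.609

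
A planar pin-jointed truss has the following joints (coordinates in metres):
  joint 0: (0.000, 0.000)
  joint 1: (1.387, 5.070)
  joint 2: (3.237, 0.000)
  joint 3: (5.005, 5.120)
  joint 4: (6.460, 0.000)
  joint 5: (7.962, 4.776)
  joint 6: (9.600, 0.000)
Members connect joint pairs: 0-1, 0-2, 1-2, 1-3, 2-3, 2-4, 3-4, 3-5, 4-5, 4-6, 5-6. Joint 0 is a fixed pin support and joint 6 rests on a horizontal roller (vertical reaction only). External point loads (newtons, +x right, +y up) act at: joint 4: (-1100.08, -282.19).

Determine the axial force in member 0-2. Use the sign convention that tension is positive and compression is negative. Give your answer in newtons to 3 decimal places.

-1074.830

N=7 nodes, M=11 members, R=3 reactions → 2N=14, M+R=14
member 0 (0-1): L=5.2563, (cx,cy)=(0.2639,0.9646)
member 1 (0-2): L=3.2370, (cx,cy)=(1.0000,0.0000)
member 2 (1-2): L=5.3970, (cx,cy)=(0.3428,-0.9394)
member 3 (1-3): L=3.6183, (cx,cy)=(0.9999,0.0138)
member 4 (2-3): L=5.4167, (cx,cy)=(0.3264,0.9452)
member 5 (2-4): L=3.2230, (cx,cy)=(1.0000,0.0000)
member 6 (3-4): L=5.3227, (cx,cy)=(0.2734,-0.9619)
member 7 (3-5): L=2.9769, (cx,cy)=(0.9933,-0.1156)
member 8 (4-5): L=5.0066, (cx,cy)=(0.3000,0.9539)
member 9 (4-6): L=3.1400, (cx,cy)=(1.0000,0.0000)
member 10 (5-6): L=5.0491, (cx,cy)=(0.3244,-0.9459)
solve A·x = −loads:
  F[0-1] = -95.6912 N (compression)
  F[0-2] = -1074.8296 N (compression)
  F[1-2] = +97.3898 N (tension)
  F[1-3] = -58.6397 N (compression)
  F[2-3] = -96.7904 N (compression)
  F[2-4] = -1009.8535 N (compression)
  F[3-4] = +110.5201 N (tension)
  F[3-5] = -121.2501 N (compression)
  F[4-5] = +184.3718 N (tension)
  F[4-6] = +65.1257 N (tension)
  F[5-6] = -200.7479 N (compression)
  Rx@0 = +1100.0800 N
  Ry@0 = +92.2996 N
  Ry@6 = +189.8904 N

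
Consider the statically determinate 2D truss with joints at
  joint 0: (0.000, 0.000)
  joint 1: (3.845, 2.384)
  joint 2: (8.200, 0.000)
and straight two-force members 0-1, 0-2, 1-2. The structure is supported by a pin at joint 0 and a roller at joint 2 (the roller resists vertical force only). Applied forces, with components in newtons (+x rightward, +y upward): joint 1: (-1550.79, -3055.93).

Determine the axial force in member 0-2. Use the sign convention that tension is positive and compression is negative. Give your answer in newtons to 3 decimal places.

N=3 nodes, M=3 members, R=3 reactions → 2N=6, M+R=6
member 0 (0-1): L=4.5241, (cx,cy)=(0.8499,0.5270)
member 1 (0-2): L=8.2000, (cx,cy)=(1.0000,0.0000)
member 2 (1-2): L=4.9648, (cx,cy)=(0.8772,-0.4802)
solve A·x = −loads:
  F[0-1] = -3935.5510 N (compression)
  F[0-2] = +1794.0065 N (tension)
  F[1-2] = -2045.2186 N (compression)
  Rx@0 = +1550.7900 N
  Ry@0 = +2073.8608 N
  Ry@2 = +982.0692 N

1794.006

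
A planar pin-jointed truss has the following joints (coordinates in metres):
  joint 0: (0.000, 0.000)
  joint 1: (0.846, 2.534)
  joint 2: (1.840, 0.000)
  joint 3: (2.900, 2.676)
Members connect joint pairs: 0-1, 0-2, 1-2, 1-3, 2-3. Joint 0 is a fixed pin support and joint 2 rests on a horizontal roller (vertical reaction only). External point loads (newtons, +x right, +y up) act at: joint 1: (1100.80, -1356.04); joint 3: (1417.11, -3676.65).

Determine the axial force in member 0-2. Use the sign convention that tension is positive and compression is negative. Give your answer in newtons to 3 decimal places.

861.140

N=4 nodes, M=5 members, R=3 reactions → 2N=8, M+R=8
member 0 (0-1): L=2.6715, (cx,cy)=(0.3167,0.9485)
member 1 (0-2): L=1.8400, (cx,cy)=(1.0000,0.0000)
member 2 (1-2): L=2.7220, (cx,cy)=(0.3652,-0.9309)
member 3 (1-3): L=2.0589, (cx,cy)=(0.9976,0.0690)
member 4 (2-3): L=2.8783, (cx,cy)=(0.3683,0.9297)
solve A·x = −loads:
  F[0-1] = +5231.7370 N (tension)
  F[0-2] = +861.1397 N (tension)
  F[1-2] = -6567.8540 N (compression)
  F[1-3] = +2961.4377 N (tension)
  F[2-3] = -4174.2756 N (compression)
  Rx@0 = -2517.9100 N
  Ry@0 = -4962.4776 N
  Ry@2 = +9995.1676 N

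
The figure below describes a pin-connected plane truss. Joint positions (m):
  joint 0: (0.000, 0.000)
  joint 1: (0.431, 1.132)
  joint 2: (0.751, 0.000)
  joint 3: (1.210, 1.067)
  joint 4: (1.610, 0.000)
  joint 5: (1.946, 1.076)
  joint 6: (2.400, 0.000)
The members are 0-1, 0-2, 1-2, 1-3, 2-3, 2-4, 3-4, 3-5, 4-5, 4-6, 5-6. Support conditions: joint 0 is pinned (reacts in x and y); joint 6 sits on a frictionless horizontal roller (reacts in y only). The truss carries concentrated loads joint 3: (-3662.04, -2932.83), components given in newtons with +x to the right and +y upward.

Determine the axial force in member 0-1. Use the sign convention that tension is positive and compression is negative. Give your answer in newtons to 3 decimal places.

-3298.129

N=7 nodes, M=11 members, R=3 reactions → 2N=14, M+R=14
member 0 (0-1): L=1.2113, (cx,cy)=(0.3558,0.9346)
member 1 (0-2): L=0.7510, (cx,cy)=(1.0000,0.0000)
member 2 (1-2): L=1.1764, (cx,cy)=(0.2720,-0.9623)
member 3 (1-3): L=0.7817, (cx,cy)=(0.9965,-0.0832)
member 4 (2-3): L=1.1615, (cx,cy)=(0.3952,0.9186)
member 5 (2-4): L=0.8590, (cx,cy)=(1.0000,0.0000)
member 6 (3-4): L=1.1395, (cx,cy)=(0.3510,-0.9364)
member 7 (3-5): L=0.7361, (cx,cy)=(0.9999,0.0122)
member 8 (4-5): L=1.1272, (cx,cy)=(0.2981,0.9545)
member 9 (4-6): L=0.7900, (cx,cy)=(1.0000,0.0000)
member 10 (5-6): L=1.1679, (cx,cy)=(0.3887,-0.9213)
solve A·x = −loads:
  F[0-1] = -3298.1291 N (compression)
  F[0-2] = -2488.4876 N (compression)
  F[1-2] = +3384.6583 N (tension)
  F[1-3] = -2101.5434 N (compression)
  F[2-3] = -3545.6000 N (compression)
  F[2-4] = -166.6745 N (compression)
  F[3-4] = +161.0415 N (tension)
  F[3-5] = +110.1528 N (tension)
  F[4-5] = -157.9747 N (compression)
  F[4-6] = -63.0566 N (compression)
  F[5-6] = +162.2051 N (tension)
  Rx@0 = +3662.0400 N
  Ry@0 = +3082.2768 N
  Ry@6 = -149.4468 N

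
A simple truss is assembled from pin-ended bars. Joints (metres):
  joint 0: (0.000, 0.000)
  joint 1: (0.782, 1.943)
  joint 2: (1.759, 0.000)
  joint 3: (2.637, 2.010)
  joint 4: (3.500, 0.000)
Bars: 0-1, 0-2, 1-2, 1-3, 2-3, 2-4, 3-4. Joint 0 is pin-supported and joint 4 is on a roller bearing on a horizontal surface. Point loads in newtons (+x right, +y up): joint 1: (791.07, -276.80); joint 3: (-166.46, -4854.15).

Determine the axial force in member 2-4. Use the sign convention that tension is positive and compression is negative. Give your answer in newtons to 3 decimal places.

N=5 nodes, M=7 members, R=3 reactions → 2N=10, M+R=10
member 0 (0-1): L=2.0945, (cx,cy)=(0.3734,0.9277)
member 1 (0-2): L=1.7590, (cx,cy)=(1.0000,0.0000)
member 2 (1-2): L=2.1748, (cx,cy)=(0.4492,-0.8934)
member 3 (1-3): L=1.8562, (cx,cy)=(0.9993,0.0361)
member 4 (2-3): L=2.1934, (cx,cy)=(0.4003,0.9164)
member 5 (2-4): L=1.7410, (cx,cy)=(1.0000,0.0000)
member 6 (3-4): L=2.1874, (cx,cy)=(0.3945,-0.9189)
solve A·x = −loads:
  F[0-1] = -1151.5646 N (compression)
  F[0-2] = +1054.5645 N (tension)
  F[1-2] = +821.6300 N (tension)
  F[1-3] = -1591.1668 N (compression)
  F[2-3] = -801.0315 N (compression)
  F[2-4] = +1744.3169 N (tension)
  F[3-4] = -4421.2963 N (compression)
  Rx@0 = -624.6100 N
  Ry@0 = +1068.2884 N
  Ry@4 = +4062.6616 N

1744.317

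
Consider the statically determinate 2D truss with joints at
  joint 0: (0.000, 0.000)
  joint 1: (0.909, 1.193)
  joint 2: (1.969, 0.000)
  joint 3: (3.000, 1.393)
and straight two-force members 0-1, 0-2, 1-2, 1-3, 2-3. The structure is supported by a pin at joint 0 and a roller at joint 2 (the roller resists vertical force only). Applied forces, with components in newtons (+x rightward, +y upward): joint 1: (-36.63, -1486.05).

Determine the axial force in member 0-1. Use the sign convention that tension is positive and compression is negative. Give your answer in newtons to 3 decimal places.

-1033.673

N=4 nodes, M=5 members, R=3 reactions → 2N=8, M+R=8
member 0 (0-1): L=1.4998, (cx,cy)=(0.6061,0.7954)
member 1 (0-2): L=1.9690, (cx,cy)=(1.0000,0.0000)
member 2 (1-2): L=1.5959, (cx,cy)=(0.6642,-0.7475)
member 3 (1-3): L=2.1005, (cx,cy)=(0.9955,0.0952)
member 4 (2-3): L=1.7330, (cx,cy)=(0.5949,0.8038)
solve A·x = −loads:
  F[0-1] = -1033.6729 N (compression)
  F[0-2] = +589.8412 N (tension)
  F[1-2] = -888.0366 N (compression)
  F[1-3] = +0.0000 N (tension)
  F[2-3] = -0.0000 N (compression)
  Rx@0 = +36.6300 N
  Ry@0 = +822.2004 N
  Ry@2 = +663.8496 N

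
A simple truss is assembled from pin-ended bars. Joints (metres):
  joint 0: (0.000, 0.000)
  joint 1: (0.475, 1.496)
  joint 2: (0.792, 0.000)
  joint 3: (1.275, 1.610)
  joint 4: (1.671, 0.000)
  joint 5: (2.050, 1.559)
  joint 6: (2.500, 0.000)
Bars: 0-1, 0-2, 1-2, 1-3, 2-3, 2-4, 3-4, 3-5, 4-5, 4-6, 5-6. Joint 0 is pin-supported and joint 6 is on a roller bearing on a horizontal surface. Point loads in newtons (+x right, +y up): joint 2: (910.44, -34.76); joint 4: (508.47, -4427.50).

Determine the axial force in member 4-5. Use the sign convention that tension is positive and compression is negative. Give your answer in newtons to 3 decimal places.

2951.583

N=7 nodes, M=11 members, R=3 reactions → 2N=14, M+R=14
member 0 (0-1): L=1.5696, (cx,cy)=(0.3026,0.9531)
member 1 (0-2): L=0.7920, (cx,cy)=(1.0000,0.0000)
member 2 (1-2): L=1.5292, (cx,cy)=(0.2073,-0.9783)
member 3 (1-3): L=0.8081, (cx,cy)=(0.9900,0.1411)
member 4 (2-3): L=1.6809, (cx,cy)=(0.2873,0.9578)
member 5 (2-4): L=0.8790, (cx,cy)=(1.0000,0.0000)
member 6 (3-4): L=1.6580, (cx,cy)=(0.2388,-0.9711)
member 7 (3-5): L=0.7767, (cx,cy)=(0.9978,-0.0657)
member 8 (4-5): L=1.6044, (cx,cy)=(0.2362,0.9717)
member 9 (4-6): L=0.8290, (cx,cy)=(1.0000,0.0000)
member 10 (5-6): L=1.6226, (cx,cy)=(0.2773,-0.9608)
solve A·x = −loads:
  F[0-1] = -1565.3047 N (compression)
  F[0-2] = +1892.6104 N (tension)
  F[1-2] = +1413.3551 N (tension)
  F[1-3] = -774.4279 N (compression)
  F[2-3] = -1407.2434 N (compression)
  F[2-4] = +1679.5212 N (tension)
  F[3-4] = +1605.9299 N (tension)
  F[3-5] = -1557.9805 N (compression)
  F[4-5] = +2951.5832 N (tension)
  F[4-6] = +857.3822 N (tension)
  F[5-6] = -3091.6179 N (compression)
  Rx@0 = -1418.9100 N
  Ry@0 = +1491.9070 N
  Ry@6 = +2970.3530 N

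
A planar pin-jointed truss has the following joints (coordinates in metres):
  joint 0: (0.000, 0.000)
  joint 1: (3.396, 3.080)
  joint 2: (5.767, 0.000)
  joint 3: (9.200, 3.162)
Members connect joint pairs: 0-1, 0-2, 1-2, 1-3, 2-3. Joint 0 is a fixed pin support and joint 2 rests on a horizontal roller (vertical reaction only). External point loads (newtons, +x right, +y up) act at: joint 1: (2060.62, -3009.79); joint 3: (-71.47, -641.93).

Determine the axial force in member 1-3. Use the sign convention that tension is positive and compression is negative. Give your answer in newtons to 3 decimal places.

635.284

N=4 nodes, M=5 members, R=3 reactions → 2N=8, M+R=8
member 0 (0-1): L=4.5847, (cx,cy)=(0.7407,0.6718)
member 1 (0-2): L=5.7670, (cx,cy)=(1.0000,0.0000)
member 2 (1-2): L=3.8869, (cx,cy)=(0.6100,-0.7924)
member 3 (1-3): L=5.8046, (cx,cy)=(0.9999,0.0141)
member 4 (2-3): L=4.6673, (cx,cy)=(0.7355,0.6775)
solve A·x = −loads:
  F[0-1] = +306.7025 N (tension)
  F[0-2] = +1761.9666 N (tension)
  F[1-2] = -4047.0007 N (compression)
  F[1-3] = +635.2838 N (tension)
  F[2-3] = -960.7747 N (compression)
  Rx@0 = -1989.1500 N
  Ry@0 = -206.0439 N
  Ry@2 = +3857.7639 N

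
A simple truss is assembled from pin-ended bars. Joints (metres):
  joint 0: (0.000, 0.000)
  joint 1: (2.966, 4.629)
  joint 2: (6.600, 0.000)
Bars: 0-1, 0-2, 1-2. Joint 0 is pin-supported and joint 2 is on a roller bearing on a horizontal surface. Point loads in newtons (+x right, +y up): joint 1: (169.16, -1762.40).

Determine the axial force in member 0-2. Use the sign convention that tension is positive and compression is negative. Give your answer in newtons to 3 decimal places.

714.910

N=3 nodes, M=3 members, R=3 reactions → 2N=6, M+R=6
member 0 (0-1): L=5.4977, (cx,cy)=(0.5395,0.8420)
member 1 (0-2): L=6.6000, (cx,cy)=(1.0000,0.0000)
member 2 (1-2): L=5.8850, (cx,cy)=(0.6175,-0.7866)
solve A·x = −loads:
  F[0-1] = -1011.5896 N (compression)
  F[0-2] = +714.9101 N (tension)
  F[1-2] = -1157.7513 N (compression)
  Rx@0 = -169.1600 N
  Ry@0 = +851.7454 N
  Ry@2 = +910.6546 N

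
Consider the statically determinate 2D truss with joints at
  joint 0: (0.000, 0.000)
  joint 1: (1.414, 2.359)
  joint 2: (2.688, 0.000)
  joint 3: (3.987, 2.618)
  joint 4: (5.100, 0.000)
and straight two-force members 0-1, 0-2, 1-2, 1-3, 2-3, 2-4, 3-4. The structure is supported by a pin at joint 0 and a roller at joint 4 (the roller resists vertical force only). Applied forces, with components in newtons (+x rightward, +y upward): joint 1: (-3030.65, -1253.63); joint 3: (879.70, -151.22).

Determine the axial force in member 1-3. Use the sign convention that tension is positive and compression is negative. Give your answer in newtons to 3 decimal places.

1482.173

N=5 nodes, M=7 members, R=3 reactions → 2N=10, M+R=10
member 0 (0-1): L=2.7503, (cx,cy)=(0.5141,0.8577)
member 1 (0-2): L=2.6880, (cx,cy)=(1.0000,0.0000)
member 2 (1-2): L=2.6810, (cx,cy)=(0.4752,-0.8799)
member 3 (1-3): L=2.5860, (cx,cy)=(0.9950,0.1002)
member 4 (2-3): L=2.9226, (cx,cy)=(0.4445,0.8958)
member 5 (2-4): L=2.4120, (cx,cy)=(1.0000,0.0000)
member 6 (3-4): L=2.8448, (cx,cy)=(0.3912,-0.9203)
solve A·x = −loads:
  F[0-1] = -2202.7084 N (compression)
  F[0-2] = -1018.4904 N (compression)
  F[1-2] = +891.1608 N (tension)
  F[1-3] = +1482.1729 N (tension)
  F[2-3] = -875.3349 N (compression)
  F[2-4] = -205.9566 N (compression)
  F[3-4] = +526.4135 N (tension)
  Rx@0 = +2150.9500 N
  Ry@0 = +1889.3013 N
  Ry@4 = -484.4513 N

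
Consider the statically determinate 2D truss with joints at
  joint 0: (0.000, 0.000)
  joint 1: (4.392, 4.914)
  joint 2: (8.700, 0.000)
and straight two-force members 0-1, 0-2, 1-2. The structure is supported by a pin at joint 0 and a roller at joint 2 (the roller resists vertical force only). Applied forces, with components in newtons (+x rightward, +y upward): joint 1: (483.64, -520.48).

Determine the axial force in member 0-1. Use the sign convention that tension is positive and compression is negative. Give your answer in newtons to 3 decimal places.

20.716

N=3 nodes, M=3 members, R=3 reactions → 2N=6, M+R=6
member 0 (0-1): L=6.5907, (cx,cy)=(0.6664,0.7456)
member 1 (0-2): L=8.7000, (cx,cy)=(1.0000,0.0000)
member 2 (1-2): L=6.5350, (cx,cy)=(0.6592,-0.7520)
solve A·x = −loads:
  F[0-1] = +20.7161 N (tension)
  F[0-2] = +469.8349 N (tension)
  F[1-2] = -712.7141 N (compression)
  Rx@0 = -483.6400 N
  Ry@0 = -15.4459 N
  Ry@2 = +535.9259 N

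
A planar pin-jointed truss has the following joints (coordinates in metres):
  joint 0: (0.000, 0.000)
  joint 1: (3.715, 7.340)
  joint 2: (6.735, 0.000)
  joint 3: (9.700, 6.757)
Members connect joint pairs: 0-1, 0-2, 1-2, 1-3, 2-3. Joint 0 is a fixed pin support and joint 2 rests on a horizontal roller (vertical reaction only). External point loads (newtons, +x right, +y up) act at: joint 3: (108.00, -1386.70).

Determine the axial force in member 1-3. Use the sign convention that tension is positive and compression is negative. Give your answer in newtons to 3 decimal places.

690.372

N=4 nodes, M=5 members, R=3 reactions → 2N=8, M+R=8
member 0 (0-1): L=8.2266, (cx,cy)=(0.4516,0.8922)
member 1 (0-2): L=6.7350, (cx,cy)=(1.0000,0.0000)
member 2 (1-2): L=7.9370, (cx,cy)=(0.3805,-0.9248)
member 3 (1-3): L=6.0133, (cx,cy)=(0.9953,-0.0970)
member 4 (2-3): L=7.3789, (cx,cy)=(0.4018,0.9157)
solve A·x = −loads:
  F[0-1] = +805.6571 N (tension)
  F[0-2] = -255.8221 N (compression)
  F[1-2] = -849.6730 N (compression)
  F[1-3] = +690.3718 N (tension)
  F[2-3] = -1441.2376 N (compression)
  Rx@0 = -108.0000 N
  Ry@0 = -718.8302 N
  Ry@2 = +2105.5302 N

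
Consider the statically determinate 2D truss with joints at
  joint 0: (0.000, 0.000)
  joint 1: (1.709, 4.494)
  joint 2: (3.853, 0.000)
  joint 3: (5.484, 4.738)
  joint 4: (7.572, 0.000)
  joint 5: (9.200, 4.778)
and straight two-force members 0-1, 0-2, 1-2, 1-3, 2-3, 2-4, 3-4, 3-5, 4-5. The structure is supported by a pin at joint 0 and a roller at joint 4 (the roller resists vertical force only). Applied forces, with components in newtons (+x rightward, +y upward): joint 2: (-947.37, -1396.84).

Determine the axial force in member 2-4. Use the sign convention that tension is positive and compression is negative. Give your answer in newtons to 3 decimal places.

313.235

N=6 nodes, M=9 members, R=3 reactions → 2N=12, M+R=12
member 0 (0-1): L=4.8080, (cx,cy)=(0.3555,0.9347)
member 1 (0-2): L=3.8530, (cx,cy)=(1.0000,0.0000)
member 2 (1-2): L=4.9792, (cx,cy)=(0.4306,-0.9025)
member 3 (1-3): L=3.7829, (cx,cy)=(0.9979,0.0645)
member 4 (2-3): L=5.0109, (cx,cy)=(0.3255,0.9455)
member 5 (2-4): L=3.7190, (cx,cy)=(1.0000,0.0000)
member 6 (3-4): L=5.1777, (cx,cy)=(0.4033,-0.9151)
member 7 (3-5): L=3.7162, (cx,cy)=(0.9999,0.0108)
member 8 (4-5): L=5.0477, (cx,cy)=(0.3225,0.9466)
solve A·x = −loads:
  F[0-1] = -733.9936 N (compression)
  F[0-2] = -686.4717 N (compression)
  F[1-2] = +719.2727 N (tension)
  F[1-3] = -571.7994 N (compression)
  F[2-3] = +790.7205 N (tension)
  F[2-4] = +313.2352 N (tension)
  F[3-4] = -776.7394 N (compression)
  F[3-5] = -0.0000 N (compression)
  F[4-5] = -0.0000 N (compression)
  Rx@0 = +947.3700 N
  Ry@0 = +686.0602 N
  Ry@4 = +710.7798 N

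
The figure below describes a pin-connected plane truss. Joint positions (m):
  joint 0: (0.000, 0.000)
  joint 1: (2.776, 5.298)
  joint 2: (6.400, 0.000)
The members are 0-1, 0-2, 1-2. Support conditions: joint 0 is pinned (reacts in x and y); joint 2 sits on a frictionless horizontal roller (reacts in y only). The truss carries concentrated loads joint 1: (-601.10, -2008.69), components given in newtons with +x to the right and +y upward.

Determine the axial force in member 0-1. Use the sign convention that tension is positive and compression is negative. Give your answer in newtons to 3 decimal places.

N=3 nodes, M=3 members, R=3 reactions → 2N=6, M+R=6
member 0 (0-1): L=5.9812, (cx,cy)=(0.4641,0.8858)
member 1 (0-2): L=6.4000, (cx,cy)=(1.0000,0.0000)
member 2 (1-2): L=6.4189, (cx,cy)=(0.5646,-0.8254)
solve A·x = −loads:
  F[0-1] = -1845.8674 N (compression)
  F[0-2] = +255.6029 N (tension)
  F[1-2] = -452.7284 N (compression)
  Rx@0 = +601.1000 N
  Ry@0 = +1635.0188 N
  Ry@2 = +373.6712 N

-1845.867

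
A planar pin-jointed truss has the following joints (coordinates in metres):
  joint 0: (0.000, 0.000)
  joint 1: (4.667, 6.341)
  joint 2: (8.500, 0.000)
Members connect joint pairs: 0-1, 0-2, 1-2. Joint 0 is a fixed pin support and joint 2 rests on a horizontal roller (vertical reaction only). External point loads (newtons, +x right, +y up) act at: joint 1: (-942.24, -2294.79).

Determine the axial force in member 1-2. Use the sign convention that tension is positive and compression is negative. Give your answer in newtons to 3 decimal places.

-650.929

N=3 nodes, M=3 members, R=3 reactions → 2N=6, M+R=6
member 0 (0-1): L=7.8733, (cx,cy)=(0.5928,0.8054)
member 1 (0-2): L=8.5000, (cx,cy)=(1.0000,0.0000)
member 2 (1-2): L=7.4095, (cx,cy)=(0.5173,-0.8558)
solve A·x = −loads:
  F[0-1] = -2157.6527 N (compression)
  F[0-2] = +336.7332 N (tension)
  F[1-2] = -650.9294 N (compression)
  Rx@0 = +942.2400 N
  Ry@0 = +1737.7263 N
  Ry@2 = +557.0637 N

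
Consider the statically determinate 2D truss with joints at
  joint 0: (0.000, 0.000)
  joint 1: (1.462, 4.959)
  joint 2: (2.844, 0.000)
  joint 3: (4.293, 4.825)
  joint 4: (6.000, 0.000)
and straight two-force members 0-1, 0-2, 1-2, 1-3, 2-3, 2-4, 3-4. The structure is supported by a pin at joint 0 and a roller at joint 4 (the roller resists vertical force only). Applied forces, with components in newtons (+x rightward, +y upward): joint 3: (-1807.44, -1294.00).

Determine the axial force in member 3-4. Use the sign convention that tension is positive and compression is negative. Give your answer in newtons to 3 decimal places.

559.672

N=5 nodes, M=7 members, R=3 reactions → 2N=10, M+R=10
member 0 (0-1): L=5.1700, (cx,cy)=(0.2828,0.9592)
member 1 (0-2): L=2.8440, (cx,cy)=(1.0000,0.0000)
member 2 (1-2): L=5.1480, (cx,cy)=(0.2685,-0.9633)
member 3 (1-3): L=2.8342, (cx,cy)=(0.9989,-0.0473)
member 4 (2-3): L=5.0379, (cx,cy)=(0.2876,0.9577)
member 5 (2-4): L=3.1560, (cx,cy)=(1.0000,0.0000)
member 6 (3-4): L=5.1181, (cx,cy)=(0.3335,-0.9427)
solve A·x = −loads:
  F[0-1] = -1899.1422 N (compression)
  F[0-2] = -1270.3928 N (compression)
  F[1-2] = +1943.0619 N (tension)
  F[1-3] = -1059.8577 N (compression)
  F[2-3] = -1954.3173 N (compression)
  F[2-4] = -186.6648 N (compression)
  F[3-4] = +559.6722 N (tension)
  Rx@0 = +1807.4400 N
  Ry@0 = +1821.6260 N
  Ry@4 = -527.6260 N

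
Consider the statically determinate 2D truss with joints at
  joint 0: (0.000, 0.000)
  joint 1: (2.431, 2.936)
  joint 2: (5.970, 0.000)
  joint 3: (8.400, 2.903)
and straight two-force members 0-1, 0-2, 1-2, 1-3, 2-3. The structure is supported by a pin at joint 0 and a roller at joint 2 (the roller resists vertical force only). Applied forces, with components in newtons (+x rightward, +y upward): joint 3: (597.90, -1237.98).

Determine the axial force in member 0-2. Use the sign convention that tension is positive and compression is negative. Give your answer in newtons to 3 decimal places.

-60.059

N=4 nodes, M=5 members, R=3 reactions → 2N=8, M+R=8
member 0 (0-1): L=3.8118, (cx,cy)=(0.6378,0.7702)
member 1 (0-2): L=5.9700, (cx,cy)=(1.0000,0.0000)
member 2 (1-2): L=4.5983, (cx,cy)=(0.7696,-0.6385)
member 3 (1-3): L=5.9691, (cx,cy)=(1.0000,-0.0055)
member 4 (2-3): L=3.7858, (cx,cy)=(0.6419,0.7668)
solve A·x = −loads:
  F[0-1] = +1031.6788 N (tension)
  F[0-2] = -60.0590 N (compression)
  F[1-2] = -1258.6388 N (compression)
  F[1-3] = +1626.6670 N (tension)
  F[2-3] = -1602.7225 N (compression)
  Rx@0 = -597.9000 N
  Ry@0 = -794.6390 N
  Ry@2 = +2032.6190 N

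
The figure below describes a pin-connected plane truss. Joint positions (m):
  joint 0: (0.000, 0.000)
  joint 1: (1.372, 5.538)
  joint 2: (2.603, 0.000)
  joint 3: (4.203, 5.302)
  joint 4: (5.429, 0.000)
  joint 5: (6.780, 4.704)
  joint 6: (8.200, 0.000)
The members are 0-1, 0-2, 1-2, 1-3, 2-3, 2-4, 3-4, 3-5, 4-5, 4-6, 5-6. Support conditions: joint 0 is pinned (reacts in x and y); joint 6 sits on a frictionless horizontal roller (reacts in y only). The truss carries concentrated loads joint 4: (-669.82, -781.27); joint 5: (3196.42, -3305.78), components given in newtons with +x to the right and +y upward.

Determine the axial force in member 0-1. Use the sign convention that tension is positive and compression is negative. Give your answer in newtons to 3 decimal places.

N=7 nodes, M=11 members, R=3 reactions → 2N=14, M+R=14
member 0 (0-1): L=5.7054, (cx,cy)=(0.2405,0.9707)
member 1 (0-2): L=2.6030, (cx,cy)=(1.0000,0.0000)
member 2 (1-2): L=5.6732, (cx,cy)=(0.2170,-0.9762)
member 3 (1-3): L=2.8408, (cx,cy)=(0.9965,-0.0831)
member 4 (2-3): L=5.5382, (cx,cy)=(0.2889,0.9574)
member 5 (2-4): L=2.8260, (cx,cy)=(1.0000,0.0000)
member 6 (3-4): L=5.4419, (cx,cy)=(0.2253,-0.9743)
member 7 (3-5): L=2.6455, (cx,cy)=(0.9741,-0.2260)
member 8 (4-5): L=4.8942, (cx,cy)=(0.2760,0.9611)
member 9 (4-6): L=2.7710, (cx,cy)=(1.0000,0.0000)
member 10 (5-6): L=4.9137, (cx,cy)=(0.2890,-0.9573)
solve A·x = −loads:
  F[0-1] = +1027.3231 N (tension)
  F[0-2] = +2279.5565 N (tension)
  F[1-2] = -1062.2965 N (compression)
  F[1-3] = +479.2039 N (tension)
  F[2-3] = +1083.1758 N (tension)
  F[2-4] = +1736.1180 N (tension)
  F[3-4] = -1280.4707 N (compression)
  F[3-5] = +1107.6272 N (tension)
  F[4-5] = +2110.8385 N (tension)
  F[4-6] = +1534.7795 N (tension)
  F[5-6] = -5310.8299 N (compression)
  Rx@0 = -2526.6000 N
  Ry@0 = -997.1772 N
  Ry@6 = +5084.2272 N

1027.323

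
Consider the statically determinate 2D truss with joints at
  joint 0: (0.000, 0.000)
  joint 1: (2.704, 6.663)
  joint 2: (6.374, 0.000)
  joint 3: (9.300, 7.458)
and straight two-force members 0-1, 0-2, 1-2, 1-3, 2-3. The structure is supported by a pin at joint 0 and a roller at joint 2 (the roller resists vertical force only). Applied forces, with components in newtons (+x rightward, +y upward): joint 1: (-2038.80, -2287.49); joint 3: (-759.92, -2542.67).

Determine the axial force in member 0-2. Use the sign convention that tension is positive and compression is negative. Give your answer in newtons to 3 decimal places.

N=4 nodes, M=5 members, R=3 reactions → 2N=8, M+R=8
member 0 (0-1): L=7.1908, (cx,cy)=(0.3760,0.9266)
member 1 (0-2): L=6.3740, (cx,cy)=(1.0000,0.0000)
member 2 (1-2): L=7.6069, (cx,cy)=(0.4825,-0.8759)
member 3 (1-3): L=6.6437, (cx,cy)=(0.9928,0.1197)
member 4 (2-3): L=8.0114, (cx,cy)=(0.3652,0.9309)
solve A·x = −loads:
  F[0-1] = -3421.3748 N (compression)
  F[0-2] = -1512.1545 N (compression)
  F[1-2] = +1042.1465 N (tension)
  F[1-3] = +251.2472 N (tension)
  F[2-3] = -2763.6525 N (compression)
  Rx@0 = +2798.7200 N
  Ry@0 = +3170.2610 N
  Ry@2 = +1659.8990 N

-1512.155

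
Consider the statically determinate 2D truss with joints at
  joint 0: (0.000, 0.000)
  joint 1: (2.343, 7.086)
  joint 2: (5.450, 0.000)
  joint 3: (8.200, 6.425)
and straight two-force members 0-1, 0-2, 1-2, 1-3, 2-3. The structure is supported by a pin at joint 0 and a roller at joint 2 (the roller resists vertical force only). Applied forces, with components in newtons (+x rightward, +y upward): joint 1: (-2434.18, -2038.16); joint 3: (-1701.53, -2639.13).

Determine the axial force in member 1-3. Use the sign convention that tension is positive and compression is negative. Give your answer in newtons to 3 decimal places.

N=4 nodes, M=5 members, R=3 reactions → 2N=8, M+R=8
member 0 (0-1): L=7.4633, (cx,cy)=(0.3139,0.9494)
member 1 (0-2): L=5.4500, (cx,cy)=(1.0000,0.0000)
member 2 (1-2): L=7.7372, (cx,cy)=(0.4016,-0.9158)
member 3 (1-3): L=5.8942, (cx,cy)=(0.9937,-0.1121)
member 4 (2-3): L=6.9888, (cx,cy)=(0.3935,0.9193)
solve A·x = −loads:
  F[0-1] = -5267.3759 N (compression)
  F[0-2] = -2482.0930 N (compression)
  F[1-2] = +3302.4584 N (tension)
  F[1-3] = -549.0505 N (compression)
  F[2-3] = -2937.6863 N (compression)
  Rx@0 = +4135.7100 N
  Ry@0 = +5001.0799 N
  Ry@2 = -323.7899 N

-549.051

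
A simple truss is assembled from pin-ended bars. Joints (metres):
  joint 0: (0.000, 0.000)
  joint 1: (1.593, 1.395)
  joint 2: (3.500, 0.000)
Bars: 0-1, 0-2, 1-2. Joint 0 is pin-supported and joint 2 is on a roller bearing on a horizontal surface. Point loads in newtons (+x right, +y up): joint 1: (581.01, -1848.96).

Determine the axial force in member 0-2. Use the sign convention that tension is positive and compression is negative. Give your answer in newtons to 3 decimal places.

N=3 nodes, M=3 members, R=3 reactions → 2N=6, M+R=6
member 0 (0-1): L=2.1175, (cx,cy)=(0.7523,0.6588)
member 1 (0-2): L=3.5000, (cx,cy)=(1.0000,0.0000)
member 2 (1-2): L=2.3628, (cx,cy)=(0.8071,-0.5904)
solve A·x = −loads:
  F[0-1] = -1177.6543 N (compression)
  F[0-2] = +1466.9750 N (tension)
  F[1-2] = -1817.5784 N (compression)
  Rx@0 = -581.0100 N
  Ry@0 = +775.8451 N
  Ry@2 = +1073.1149 N

1466.975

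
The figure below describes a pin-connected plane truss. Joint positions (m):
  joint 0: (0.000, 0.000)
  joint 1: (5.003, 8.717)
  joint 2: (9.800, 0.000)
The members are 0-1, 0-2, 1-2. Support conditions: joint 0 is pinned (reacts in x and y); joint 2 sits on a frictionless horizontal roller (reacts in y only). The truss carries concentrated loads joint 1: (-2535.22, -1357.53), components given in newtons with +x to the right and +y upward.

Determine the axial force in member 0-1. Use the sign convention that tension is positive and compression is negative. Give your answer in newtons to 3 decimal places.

N=3 nodes, M=3 members, R=3 reactions → 2N=6, M+R=6
member 0 (0-1): L=10.0507, (cx,cy)=(0.4978,0.8673)
member 1 (0-2): L=9.8000, (cx,cy)=(1.0000,0.0000)
member 2 (1-2): L=9.9497, (cx,cy)=(0.4821,-0.8761)
solve A·x = −loads:
  F[0-1] = -3366.2323 N (compression)
  F[0-2] = -859.5855 N (compression)
  F[1-2] = +1782.9167 N (tension)
  Rx@0 = +2535.2200 N
  Ry@0 = +2919.5494 N
  Ry@2 = -1562.0194 N

-3366.232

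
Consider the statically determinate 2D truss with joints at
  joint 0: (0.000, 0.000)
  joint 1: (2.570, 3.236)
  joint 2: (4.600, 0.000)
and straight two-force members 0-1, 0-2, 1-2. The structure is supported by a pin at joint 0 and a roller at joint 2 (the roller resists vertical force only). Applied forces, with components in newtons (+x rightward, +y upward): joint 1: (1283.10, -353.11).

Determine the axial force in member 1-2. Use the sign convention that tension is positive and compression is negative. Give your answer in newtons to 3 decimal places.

-1298.424

N=3 nodes, M=3 members, R=3 reactions → 2N=6, M+R=6
member 0 (0-1): L=4.1324, (cx,cy)=(0.6219,0.7831)
member 1 (0-2): L=4.6000, (cx,cy)=(1.0000,0.0000)
member 2 (1-2): L=3.8200, (cx,cy)=(0.5314,-0.8471)
solve A·x = −loads:
  F[0-1] = +953.6714 N (tension)
  F[0-2] = +689.9955 N (tension)
  F[1-2] = -1298.4239 N (compression)
  Rx@0 = -1283.1000 N
  Ry@0 = -746.8040 N
  Ry@2 = +1099.9140 N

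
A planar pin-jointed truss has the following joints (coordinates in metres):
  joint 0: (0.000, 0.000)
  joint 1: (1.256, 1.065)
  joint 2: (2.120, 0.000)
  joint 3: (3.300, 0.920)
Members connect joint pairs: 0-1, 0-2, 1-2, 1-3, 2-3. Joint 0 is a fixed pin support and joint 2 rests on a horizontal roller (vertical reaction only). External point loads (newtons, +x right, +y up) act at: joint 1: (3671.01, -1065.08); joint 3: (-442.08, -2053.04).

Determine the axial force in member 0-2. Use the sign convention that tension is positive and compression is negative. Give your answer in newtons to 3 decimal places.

444.530

N=4 nodes, M=5 members, R=3 reactions → 2N=8, M+R=8
member 0 (0-1): L=1.6467, (cx,cy)=(0.7627,0.6467)
member 1 (0-2): L=2.1200, (cx,cy)=(1.0000,0.0000)
member 2 (1-2): L=1.3714, (cx,cy)=(0.6300,-0.7766)
member 3 (1-3): L=2.0491, (cx,cy)=(0.9975,-0.0708)
member 4 (2-3): L=1.4963, (cx,cy)=(0.7886,0.6149)
solve A·x = −loads:
  F[0-1] = +3650.6295 N (tension)
  F[0-2] = +444.5296 N (tension)
  F[1-2] = -4595.1774 N (compression)
  F[1-3] = +2013.4728 N (tension)
  F[2-3] = -3107.2867 N (compression)
  Rx@0 = -3228.9300 N
  Ry@0 = -2360.9765 N
  Ry@2 = +5479.0965 N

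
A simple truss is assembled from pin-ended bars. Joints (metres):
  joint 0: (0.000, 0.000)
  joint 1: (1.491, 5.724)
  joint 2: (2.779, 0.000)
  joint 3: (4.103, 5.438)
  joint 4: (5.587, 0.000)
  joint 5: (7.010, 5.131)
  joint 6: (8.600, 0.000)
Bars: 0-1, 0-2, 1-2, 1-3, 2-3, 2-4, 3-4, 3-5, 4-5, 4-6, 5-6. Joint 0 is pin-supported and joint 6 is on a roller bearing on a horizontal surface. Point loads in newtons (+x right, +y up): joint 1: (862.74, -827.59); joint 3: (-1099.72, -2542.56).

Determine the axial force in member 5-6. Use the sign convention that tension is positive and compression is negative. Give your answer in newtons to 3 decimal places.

N=7 nodes, M=11 members, R=3 reactions → 2N=14, M+R=14
member 0 (0-1): L=5.9150, (cx,cy)=(0.2521,0.9677)
member 1 (0-2): L=2.7790, (cx,cy)=(1.0000,0.0000)
member 2 (1-2): L=5.8671, (cx,cy)=(0.2195,-0.9756)
member 3 (1-3): L=2.6276, (cx,cy)=(0.9941,-0.1088)
member 4 (2-3): L=5.5969, (cx,cy)=(0.2366,0.9716)
member 5 (2-4): L=2.8080, (cx,cy)=(1.0000,0.0000)
member 6 (3-4): L=5.6369, (cx,cy)=(0.2633,-0.9647)
member 7 (3-5): L=2.9232, (cx,cy)=(0.9945,-0.1050)
member 8 (4-5): L=5.3247, (cx,cy)=(0.2672,0.9636)
member 9 (4-6): L=3.0130, (cx,cy)=(1.0000,0.0000)
member 10 (5-6): L=5.3717, (cx,cy)=(0.2960,-0.9552)
solve A·x = −loads:
  F[0-1] = -2206.0240 N (compression)
  F[0-2] = +319.0944 N (tension)
  F[1-2] = +1536.9894 N (tension)
  F[1-3] = -1766.7237 N (compression)
  F[2-3] = -1543.3004 N (compression)
  F[2-4] = +1021.5924 N (tension)
  F[3-4] = -1203.3833 N (compression)
  F[3-5] = -708.7000 N (compression)
  F[4-5] = +1204.7504 N (tension)
  F[4-6] = +382.8151 N (tension)
  F[5-6] = -1293.3154 N (compression)
  Rx@0 = +236.9800 N
  Ry@0 = +2134.7887 N
  Ry@6 = +1235.3613 N

-1293.315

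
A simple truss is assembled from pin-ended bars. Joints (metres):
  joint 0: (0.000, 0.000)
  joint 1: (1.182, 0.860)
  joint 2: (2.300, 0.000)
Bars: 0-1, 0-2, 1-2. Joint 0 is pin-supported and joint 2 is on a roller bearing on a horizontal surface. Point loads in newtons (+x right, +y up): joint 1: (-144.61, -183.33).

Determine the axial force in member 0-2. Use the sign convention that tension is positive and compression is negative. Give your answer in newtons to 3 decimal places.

52.187

N=3 nodes, M=3 members, R=3 reactions → 2N=6, M+R=6
member 0 (0-1): L=1.4618, (cx,cy)=(0.8086,0.5883)
member 1 (0-2): L=2.3000, (cx,cy)=(1.0000,0.0000)
member 2 (1-2): L=1.4105, (cx,cy)=(0.7926,-0.6097)
solve A·x = −loads:
  F[0-1] = -243.3750 N (compression)
  F[0-2] = +52.1873 N (tension)
  F[1-2] = -65.8412 N (compression)
  Rx@0 = +144.6100 N
  Ry@0 = +143.1859 N
  Ry@2 = +40.1441 N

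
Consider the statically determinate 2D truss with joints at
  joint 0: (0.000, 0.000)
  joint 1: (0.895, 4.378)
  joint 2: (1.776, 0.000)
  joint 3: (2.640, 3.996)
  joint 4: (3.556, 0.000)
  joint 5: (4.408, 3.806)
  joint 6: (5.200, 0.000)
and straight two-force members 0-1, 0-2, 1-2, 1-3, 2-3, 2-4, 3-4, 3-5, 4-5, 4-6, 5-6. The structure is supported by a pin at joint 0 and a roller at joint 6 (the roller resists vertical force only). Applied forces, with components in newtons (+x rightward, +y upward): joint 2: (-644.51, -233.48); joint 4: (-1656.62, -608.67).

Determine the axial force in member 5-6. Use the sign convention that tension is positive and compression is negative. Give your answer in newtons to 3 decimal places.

-506.604

N=7 nodes, M=11 members, R=3 reactions → 2N=14, M+R=14
member 0 (0-1): L=4.4685, (cx,cy)=(0.2003,0.9797)
member 1 (0-2): L=1.7760, (cx,cy)=(1.0000,0.0000)
member 2 (1-2): L=4.4658, (cx,cy)=(0.1973,-0.9803)
member 3 (1-3): L=1.7863, (cx,cy)=(0.9769,-0.2138)
member 4 (2-3): L=4.0883, (cx,cy)=(0.2113,0.9774)
member 5 (2-4): L=1.7800, (cx,cy)=(1.0000,0.0000)
member 6 (3-4): L=4.0996, (cx,cy)=(0.2234,-0.9747)
member 7 (3-5): L=1.7782, (cx,cy)=(0.9943,-0.1069)
member 8 (4-5): L=3.9002, (cx,cy)=(0.2185,0.9758)
member 9 (4-6): L=1.6440, (cx,cy)=(1.0000,0.0000)
member 10 (5-6): L=3.8875, (cx,cy)=(0.2037,-0.9790)
solve A·x = −loads:
  F[0-1] = -353.3305 N (compression)
  F[0-2] = -2230.3618 N (compression)
  F[1-2] = +385.9133 N (tension)
  F[1-3] = -150.3793 N (compression)
  F[2-3] = -148.1963 N (compression)
  F[2-4] = -1478.4006 N (compression)
  F[3-4] = +138.6794 N (tension)
  F[3-5] = -210.4097 N (compression)
  F[4-5] = +485.2155 N (tension)
  F[4-6] = +103.2095 N (tension)
  F[5-6] = -506.6038 N (compression)
  Rx@0 = +2301.1300 N
  Ry@0 = +346.1710 N
  Ry@6 = +495.9790 N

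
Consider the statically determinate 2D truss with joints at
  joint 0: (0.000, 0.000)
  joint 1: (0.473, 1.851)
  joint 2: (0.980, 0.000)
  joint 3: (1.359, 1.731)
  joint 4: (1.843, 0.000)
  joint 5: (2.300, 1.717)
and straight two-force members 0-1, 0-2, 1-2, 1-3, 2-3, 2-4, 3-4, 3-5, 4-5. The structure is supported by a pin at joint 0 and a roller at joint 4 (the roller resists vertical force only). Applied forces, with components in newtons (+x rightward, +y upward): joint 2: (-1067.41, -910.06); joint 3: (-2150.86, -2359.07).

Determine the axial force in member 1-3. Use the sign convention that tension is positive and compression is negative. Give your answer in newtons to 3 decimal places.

-1701.107

N=6 nodes, M=9 members, R=3 reactions → 2N=12, M+R=12
member 0 (0-1): L=1.9105, (cx,cy)=(0.2476,0.9689)
member 1 (0-2): L=0.9800, (cx,cy)=(1.0000,0.0000)
member 2 (1-2): L=1.9192, (cx,cy)=(0.2642,-0.9645)
member 3 (1-3): L=0.8941, (cx,cy)=(0.9910,-0.1342)
member 4 (2-3): L=1.7720, (cx,cy)=(0.2139,0.9769)
member 5 (2-4): L=0.8630, (cx,cy)=(1.0000,0.0000)
member 6 (3-4): L=1.7974, (cx,cy)=(0.2693,-0.9631)
member 7 (3-5): L=0.9411, (cx,cy)=(0.9999,-0.0149)
member 8 (4-5): L=1.7768, (cx,cy)=(0.2572,0.9664)
solve A·x = −loads:
  F[0-1] = -3164.3376 N (compression)
  F[0-2] = -2434.8373 N (compression)
  F[1-2] = +3415.4717 N (tension)
  F[1-3] = -1701.1074 N (compression)
  F[2-3] = -2440.5515 N (compression)
  F[2-4] = +56.8463 N (tension)
  F[3-4] = -211.1056 N (compression)
  F[3-5] = +0.0000 N (tension)
  F[4-5] = -0.0000 N (compression)
  Rx@0 = +3218.2700 N
  Ry@0 = +3065.8222 N
  Ry@4 = +203.3078 N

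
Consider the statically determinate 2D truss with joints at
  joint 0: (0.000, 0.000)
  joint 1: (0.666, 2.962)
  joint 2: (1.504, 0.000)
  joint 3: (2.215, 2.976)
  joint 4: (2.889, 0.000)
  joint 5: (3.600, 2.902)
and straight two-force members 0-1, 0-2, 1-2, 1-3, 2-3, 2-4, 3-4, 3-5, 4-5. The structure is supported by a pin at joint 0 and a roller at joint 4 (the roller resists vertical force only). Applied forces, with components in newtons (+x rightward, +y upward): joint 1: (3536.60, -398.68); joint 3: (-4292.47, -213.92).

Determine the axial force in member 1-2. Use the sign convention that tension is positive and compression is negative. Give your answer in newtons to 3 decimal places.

N=6 nodes, M=9 members, R=3 reactions → 2N=12, M+R=12
member 0 (0-1): L=3.0360, (cx,cy)=(0.2194,0.9756)
member 1 (0-2): L=1.5040, (cx,cy)=(1.0000,0.0000)
member 2 (1-2): L=3.0783, (cx,cy)=(0.2722,-0.9622)
member 3 (1-3): L=1.5491, (cx,cy)=(1.0000,0.0090)
member 4 (2-3): L=3.0598, (cx,cy)=(0.2324,0.9726)
member 5 (2-4): L=1.3850, (cx,cy)=(1.0000,0.0000)
member 6 (3-4): L=3.0514, (cx,cy)=(0.2209,-0.9753)
member 7 (3-5): L=1.3870, (cx,cy)=(0.9986,-0.0534)
member 8 (4-5): L=2.9878, (cx,cy)=(0.2380,0.9713)
solve A·x = −loads:
  F[0-1] = -1181.2233 N (compression)
  F[0-2] = -496.7437 N (compression)
  F[1-2] = +745.7967 N (tension)
  F[1-3] = -3998.9191 N (compression)
  F[2-3] = -737.8257 N (compression)
  F[2-4] = -122.2645 N (compression)
  F[3-4] = +553.5224 N (tension)
  F[3-5] = -0.0000 N (tension)
  F[4-5] = +0.0000 N (tension)
  Rx@0 = +755.8700 N
  Ry@0 = +1152.4504 N
  Ry@4 = -539.8504 N

745.797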